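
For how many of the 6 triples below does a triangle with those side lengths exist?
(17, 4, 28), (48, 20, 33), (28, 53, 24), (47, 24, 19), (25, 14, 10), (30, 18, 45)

2

(4,17,28): 4+17 ≤ 28 → not valid
(20,33,48): 20+33 > 48 → valid
(24,28,53): 24+28 ≤ 53 → not valid
(19,24,47): 19+24 ≤ 47 → not valid
(10,14,25): 10+14 ≤ 25 → not valid
(18,30,45): 18+30 > 45 → valid
2 of the 6 triples form a triangle.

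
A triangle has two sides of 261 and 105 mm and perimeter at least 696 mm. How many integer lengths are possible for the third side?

Triangle inequality: 156 < x < 366. Perimeter ≥ 696 gives x ≥ 696 − 261 − 105 = 330.
So 330 ≤ x < 366; integers 330 through 365: 36 values.

36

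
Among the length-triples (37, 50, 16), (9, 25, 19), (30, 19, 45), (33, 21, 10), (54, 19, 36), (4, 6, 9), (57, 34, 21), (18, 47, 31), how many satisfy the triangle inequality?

6

(16,37,50): 16+37 > 50 → valid
(9,19,25): 9+19 > 25 → valid
(19,30,45): 19+30 > 45 → valid
(10,21,33): 10+21 ≤ 33 → not valid
(19,36,54): 19+36 > 54 → valid
(4,6,9): 4+6 > 9 → valid
(21,34,57): 21+34 ≤ 57 → not valid
(18,31,47): 18+31 > 47 → valid
6 of the 8 triples form a triangle.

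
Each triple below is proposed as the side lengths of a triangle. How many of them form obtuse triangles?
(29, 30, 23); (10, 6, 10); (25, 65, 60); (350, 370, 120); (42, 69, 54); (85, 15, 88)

2

(29,30,23): 23²+29² = 1370 > 900 = 30² → acute
(10,6,10): 6²+10² = 136 > 100 = 10² → acute
(25,65,60): 25²+60² = 4225 = 65² → right
(350,370,120): 120²+350² = 136900 = 370² → right
(42,69,54): 42²+54² = 4680 < 4761 = 69² → obtuse
(85,15,88): 15²+85² = 7450 < 7744 = 88² → obtuse
2 of the 6 are obtuse.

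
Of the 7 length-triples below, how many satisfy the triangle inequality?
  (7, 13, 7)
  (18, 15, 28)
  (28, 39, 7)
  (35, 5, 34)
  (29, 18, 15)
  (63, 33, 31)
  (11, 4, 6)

(7,7,13): 7+7 > 13 → valid
(15,18,28): 15+18 > 28 → valid
(7,28,39): 7+28 ≤ 39 → not valid
(5,34,35): 5+34 > 35 → valid
(15,18,29): 15+18 > 29 → valid
(31,33,63): 31+33 > 63 → valid
(4,6,11): 4+6 ≤ 11 → not valid
5 of the 7 triples form a triangle.

5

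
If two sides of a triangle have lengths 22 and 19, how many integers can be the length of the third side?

37

The third side lies in the open interval (3, 41).
Integers from 4 to 40 inclusive: 40 − 4 + 1 = 37.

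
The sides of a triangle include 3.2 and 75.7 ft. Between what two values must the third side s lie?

By the triangle inequality, s must be less than 3.2 + 75.7 = 78.9 and greater than |3.2 − 75.7| = 72.5.

72.5 < s < 78.9 (ft)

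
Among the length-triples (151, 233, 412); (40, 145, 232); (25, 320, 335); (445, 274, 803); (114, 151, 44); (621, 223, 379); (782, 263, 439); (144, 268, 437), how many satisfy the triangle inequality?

2

(151,233,412): 151+233 ≤ 412 → not valid
(40,145,232): 40+145 ≤ 232 → not valid
(25,320,335): 25+320 > 335 → valid
(274,445,803): 274+445 ≤ 803 → not valid
(44,114,151): 44+114 > 151 → valid
(223,379,621): 223+379 ≤ 621 → not valid
(263,439,782): 263+439 ≤ 782 → not valid
(144,268,437): 144+268 ≤ 437 → not valid
2 of the 8 triples form a triangle.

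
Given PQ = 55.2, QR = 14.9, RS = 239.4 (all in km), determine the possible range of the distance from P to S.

169.3 ≤ PS ≤ 309.5 km

The maximum is all hops collinear in one direction: 55.2 + 14.9 + 239.4 = 309.5.
The longest hop is 239.4; the others sum to 70.1. Folding the others back against it leaves at least 239.4 − 70.1 = 169.3.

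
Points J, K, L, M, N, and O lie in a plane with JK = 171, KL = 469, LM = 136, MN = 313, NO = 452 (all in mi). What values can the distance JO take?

0 ≤ JO ≤ 1541 mi

The maximum is all hops collinear in one direction: 171 + 469 + 136 + 313 + 452 = 1541.
The longest hop is 469; the others sum to 1072. Since 469 ≤ 1072, the path can fold back on itself completely, so the minimum distance is 0.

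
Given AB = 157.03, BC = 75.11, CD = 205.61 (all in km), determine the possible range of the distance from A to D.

0 ≤ AD ≤ 437.75 km

The maximum is all hops collinear in one direction: 157.03 + 75.11 + 205.61 = 437.75.
The longest hop is 205.61; the others sum to 232.14. Since 205.61 ≤ 232.14, the path can fold back on itself completely, so the minimum distance is 0.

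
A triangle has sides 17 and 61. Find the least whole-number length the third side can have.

The third side must be strictly greater than |17 − 61| = 44.
The smallest integer above 44 is 45.

45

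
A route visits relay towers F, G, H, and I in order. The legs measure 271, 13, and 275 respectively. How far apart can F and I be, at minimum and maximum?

The maximum is all hops collinear in one direction: 271 + 13 + 275 = 559.
The longest hop is 275; the others sum to 284. Since 275 ≤ 284, the path can fold back on itself completely, so the minimum distance is 0.

0 ≤ FI ≤ 559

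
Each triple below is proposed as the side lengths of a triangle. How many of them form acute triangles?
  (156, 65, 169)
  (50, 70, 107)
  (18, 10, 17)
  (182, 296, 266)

(156,65,169): 65²+156² = 28561 = 169² → right
(50,70,107): 50²+70² = 7400 < 11449 = 107² → obtuse
(18,10,17): 10²+17² = 389 > 324 = 18² → acute
(182,296,266): 182²+266² = 103880 > 87616 = 296² → acute
2 of the 4 are acute.

2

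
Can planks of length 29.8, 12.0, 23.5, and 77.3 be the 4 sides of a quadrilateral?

For a quadrilateral, each side must be shorter than the sum of the others.
Here the longest side is 77.3, but the remaining 3 sides sum to only 65.3.

No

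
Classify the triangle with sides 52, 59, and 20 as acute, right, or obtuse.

Compare the square of the longest side to the sum of squares of the other two: 20² + 52² = 3104 < 3481 = 59².

obtuse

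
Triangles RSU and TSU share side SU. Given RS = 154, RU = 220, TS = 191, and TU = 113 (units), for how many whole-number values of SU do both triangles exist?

From triangle RSU: 66 < SU < 374.
From triangle TSU: 78 < SU < 304.
Intersection: 78 < SU < 304, so integers 79 through 303: 225 values.

225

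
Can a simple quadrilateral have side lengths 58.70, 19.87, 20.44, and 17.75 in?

No

For a quadrilateral, each side must be shorter than the sum of the others.
Here the longest side is 58.70, but the remaining 3 sides sum to only 58.06.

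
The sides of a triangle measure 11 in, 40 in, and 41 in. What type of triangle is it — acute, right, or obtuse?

acute

Compare the square of the longest side to the sum of squares of the other two: 11² + 40² = 1721 > 1681 = 41².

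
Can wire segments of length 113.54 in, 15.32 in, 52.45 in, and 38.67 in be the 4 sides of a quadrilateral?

No

For a quadrilateral, each side must be shorter than the sum of the others.
Here the longest side is 113.54, but the remaining 3 sides sum to only 106.44.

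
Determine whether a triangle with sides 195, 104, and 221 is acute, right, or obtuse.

right

Compare the square of the longest side to the sum of squares of the other two: 104² + 195² = 48841 = 221².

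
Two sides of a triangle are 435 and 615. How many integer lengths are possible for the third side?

The third side lies in the open interval (180, 1050).
Integers from 181 to 1049 inclusive: 1049 − 181 + 1 = 869.

869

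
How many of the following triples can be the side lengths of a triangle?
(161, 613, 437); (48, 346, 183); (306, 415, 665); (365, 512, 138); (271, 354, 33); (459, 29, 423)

(161,437,613): 161+437 ≤ 613 → not valid
(48,183,346): 48+183 ≤ 346 → not valid
(306,415,665): 306+415 > 665 → valid
(138,365,512): 138+365 ≤ 512 → not valid
(33,271,354): 33+271 ≤ 354 → not valid
(29,423,459): 29+423 ≤ 459 → not valid
1 of the 6 triples forms a triangle.

1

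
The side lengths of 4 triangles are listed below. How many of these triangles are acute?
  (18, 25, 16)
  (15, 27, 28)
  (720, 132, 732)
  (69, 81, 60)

2

(18,25,16): 16²+18² = 580 < 625 = 25² → obtuse
(15,27,28): 15²+27² = 954 > 784 = 28² → acute
(720,132,732): 132²+720² = 535824 = 732² → right
(69,81,60): 60²+69² = 8361 > 6561 = 81² → acute
2 of the 4 are acute.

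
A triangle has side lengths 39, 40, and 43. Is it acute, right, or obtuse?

acute

Compare the square of the longest side to the sum of squares of the other two: 39² + 40² = 3121 > 1849 = 43².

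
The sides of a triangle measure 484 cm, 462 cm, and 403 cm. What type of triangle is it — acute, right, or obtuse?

Compare the square of the longest side to the sum of squares of the other two: 403² + 462² = 375853 > 234256 = 484².

acute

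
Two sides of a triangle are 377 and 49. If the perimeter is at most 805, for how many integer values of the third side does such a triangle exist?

51

Triangle inequality: 328 < x < 426. Perimeter ≤ 805 gives x ≤ 805 − 377 − 49 = 379.
So 328 < x ≤ 379; integers 329 through 379: 51 values.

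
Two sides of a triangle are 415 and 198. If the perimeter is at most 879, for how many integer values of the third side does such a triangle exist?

Triangle inequality: 217 < x < 613. Perimeter ≤ 879 gives x ≤ 879 − 415 − 198 = 266.
So 217 < x ≤ 266; integers 218 through 266: 49 values.

49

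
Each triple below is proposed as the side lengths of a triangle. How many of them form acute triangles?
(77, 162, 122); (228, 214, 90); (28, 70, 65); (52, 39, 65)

2

(77,162,122): 77²+122² = 20813 < 26244 = 162² → obtuse
(228,214,90): 90²+214² = 53896 > 51984 = 228² → acute
(28,70,65): 28²+65² = 5009 > 4900 = 70² → acute
(52,39,65): 39²+52² = 4225 = 65² → right
2 of the 4 are acute.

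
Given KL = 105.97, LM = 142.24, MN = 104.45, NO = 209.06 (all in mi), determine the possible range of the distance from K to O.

0 ≤ KO ≤ 561.72 mi

The maximum is all hops collinear in one direction: 105.97 + 142.24 + 104.45 + 209.06 = 561.72.
The longest hop is 209.06; the others sum to 352.66. Since 209.06 ≤ 352.66, the path can fold back on itself completely, so the minimum distance is 0.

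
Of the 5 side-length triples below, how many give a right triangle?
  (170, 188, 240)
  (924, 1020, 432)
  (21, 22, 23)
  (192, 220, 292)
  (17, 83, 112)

(170,188,240): 170²+188² = 64244 > 57600 = 240² → acute
(924,1020,432): 432²+924² = 1040400 = 1020² → right
(21,22,23): 21²+22² = 925 > 529 = 23² → acute
(192,220,292): 192²+220² = 85264 = 292² → right
(17,83,112): 17+83 ≤ 112, not a triangle
2 of the 5 are right.

2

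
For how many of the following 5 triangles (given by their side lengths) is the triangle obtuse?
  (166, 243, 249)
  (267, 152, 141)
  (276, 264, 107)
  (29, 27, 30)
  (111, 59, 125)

(166,243,249): 166²+243² = 86605 > 62001 = 249² → acute
(267,152,141): 141²+152² = 42985 < 71289 = 267² → obtuse
(276,264,107): 107²+264² = 81145 > 76176 = 276² → acute
(29,27,30): 27²+29² = 1570 > 900 = 30² → acute
(111,59,125): 59²+111² = 15802 > 15625 = 125² → acute
1 of the 5 is obtuse.

1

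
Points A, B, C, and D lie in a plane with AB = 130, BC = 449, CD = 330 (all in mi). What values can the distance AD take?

0 ≤ AD ≤ 909 mi

The maximum is all hops collinear in one direction: 130 + 449 + 330 = 909.
The longest hop is 449; the others sum to 460. Since 449 ≤ 460, the path can fold back on itself completely, so the minimum distance is 0.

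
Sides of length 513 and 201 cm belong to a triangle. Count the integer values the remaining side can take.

401

The third side lies in the open interval (312, 714).
Integers from 313 to 713 inclusive: 713 − 313 + 1 = 401.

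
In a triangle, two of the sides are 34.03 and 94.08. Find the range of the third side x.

60.05 < x < 128.11

By the triangle inequality, x must be less than 34.03 + 94.08 = 128.11 and greater than |34.03 − 94.08| = 60.05.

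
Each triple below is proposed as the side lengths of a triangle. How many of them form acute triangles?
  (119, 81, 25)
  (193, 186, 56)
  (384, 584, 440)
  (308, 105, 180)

1

(119,81,25): 25+81 ≤ 119, not a triangle
(193,186,56): 56²+186² = 37732 > 37249 = 193² → acute
(384,584,440): 384²+440² = 341056 = 584² → right
(308,105,180): 105+180 ≤ 308, not a triangle
1 of the 4 is acute.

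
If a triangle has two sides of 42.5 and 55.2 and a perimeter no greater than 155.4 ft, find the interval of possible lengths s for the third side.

Triangle inequality alone gives 12.7 < s < 97.7.
The perimeter condition gives s ≤ 155.4 − 42.5 − 55.2 = 57.7.
Intersecting the two: 12.7 < s ≤ 57.7.

12.7 < s ≤ 57.7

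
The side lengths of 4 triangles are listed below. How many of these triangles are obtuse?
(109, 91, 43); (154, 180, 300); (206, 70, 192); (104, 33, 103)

3

(109,91,43): 43²+91² = 10130 < 11881 = 109² → obtuse
(154,180,300): 154²+180² = 56116 < 90000 = 300² → obtuse
(206,70,192): 70²+192² = 41764 < 42436 = 206² → obtuse
(104,33,103): 33²+103² = 11698 > 10816 = 104² → acute
3 of the 4 are obtuse.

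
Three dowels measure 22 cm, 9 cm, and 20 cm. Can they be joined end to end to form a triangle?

Yes

The longest side is 22, and the other two sum to 29.
Since 29 > 22, the triangle inequality holds.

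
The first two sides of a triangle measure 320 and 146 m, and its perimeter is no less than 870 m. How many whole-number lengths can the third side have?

62

Triangle inequality: 174 < x < 466. Perimeter ≥ 870 gives x ≥ 870 − 320 − 146 = 404.
So 404 ≤ x < 466; integers 404 through 465: 62 values.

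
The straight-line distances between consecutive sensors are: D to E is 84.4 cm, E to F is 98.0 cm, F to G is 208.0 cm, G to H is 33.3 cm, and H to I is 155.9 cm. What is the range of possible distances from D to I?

0 ≤ DI ≤ 579.6 cm

The maximum is all hops collinear in one direction: 84.4 + 98.0 + 208.0 + 33.3 + 155.9 = 579.6.
The longest hop is 208.0; the others sum to 371.6. Since 208.0 ≤ 371.6, the path can fold back on itself completely, so the minimum distance is 0.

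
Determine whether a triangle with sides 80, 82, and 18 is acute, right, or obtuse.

right

Compare the square of the longest side to the sum of squares of the other two: 18² + 80² = 6724 = 82².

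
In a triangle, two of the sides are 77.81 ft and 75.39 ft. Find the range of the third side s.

2.42 < s < 153.20 (ft)

By the triangle inequality, s must be less than 77.81 + 75.39 = 153.20 and greater than |77.81 − 75.39| = 2.42.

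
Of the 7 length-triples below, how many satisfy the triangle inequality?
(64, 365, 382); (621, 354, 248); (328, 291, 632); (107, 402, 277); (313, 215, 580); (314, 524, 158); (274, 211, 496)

(64,365,382): 64+365 > 382 → valid
(248,354,621): 248+354 ≤ 621 → not valid
(291,328,632): 291+328 ≤ 632 → not valid
(107,277,402): 107+277 ≤ 402 → not valid
(215,313,580): 215+313 ≤ 580 → not valid
(158,314,524): 158+314 ≤ 524 → not valid
(211,274,496): 211+274 ≤ 496 → not valid
1 of the 7 triples forms a triangle.

1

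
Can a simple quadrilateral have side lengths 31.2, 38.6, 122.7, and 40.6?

No

For a quadrilateral, each side must be shorter than the sum of the others.
Here the longest side is 122.7, but the remaining 3 sides sum to only 110.4.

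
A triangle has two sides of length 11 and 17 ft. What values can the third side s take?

6 < s < 28

By the triangle inequality, s must be less than 11 + 17 = 28 and greater than |11 − 17| = 6.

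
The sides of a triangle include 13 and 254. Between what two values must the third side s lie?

241 < s < 267

By the triangle inequality, s must be less than 13 + 254 = 267 and greater than |13 − 254| = 241.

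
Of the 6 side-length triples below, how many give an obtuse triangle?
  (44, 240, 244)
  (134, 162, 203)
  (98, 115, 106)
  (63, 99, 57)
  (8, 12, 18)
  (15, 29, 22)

3

(44,240,244): 44²+240² = 59536 = 244² → right
(134,162,203): 134²+162² = 44200 > 41209 = 203² → acute
(98,115,106): 98²+106² = 20840 > 13225 = 115² → acute
(63,99,57): 57²+63² = 7218 < 9801 = 99² → obtuse
(8,12,18): 8²+12² = 208 < 324 = 18² → obtuse
(15,29,22): 15²+22² = 709 < 841 = 29² → obtuse
3 of the 6 are obtuse.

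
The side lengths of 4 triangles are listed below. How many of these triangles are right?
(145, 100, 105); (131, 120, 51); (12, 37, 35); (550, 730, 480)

(145,100,105): 100²+105² = 21025 = 145² → right
(131,120,51): 51²+120² = 17001 < 17161 = 131² → obtuse
(12,37,35): 12²+35² = 1369 = 37² → right
(550,730,480): 480²+550² = 532900 = 730² → right
3 of the 4 are right.

3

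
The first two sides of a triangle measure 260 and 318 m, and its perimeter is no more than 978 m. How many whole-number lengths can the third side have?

Triangle inequality: 58 < x < 578. Perimeter ≤ 978 gives x ≤ 978 − 260 − 318 = 400.
So 58 < x ≤ 400; integers 59 through 400: 342 values.

342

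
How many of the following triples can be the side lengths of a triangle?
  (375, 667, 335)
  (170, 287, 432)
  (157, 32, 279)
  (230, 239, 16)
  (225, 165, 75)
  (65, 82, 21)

(335,375,667): 335+375 > 667 → valid
(170,287,432): 170+287 > 432 → valid
(32,157,279): 32+157 ≤ 279 → not valid
(16,230,239): 16+230 > 239 → valid
(75,165,225): 75+165 > 225 → valid
(21,65,82): 21+65 > 82 → valid
5 of the 6 triples form a triangle.

5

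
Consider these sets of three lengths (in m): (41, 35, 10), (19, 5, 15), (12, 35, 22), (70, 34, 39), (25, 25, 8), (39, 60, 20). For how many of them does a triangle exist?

(10,35,41): 10+35 > 41 → valid
(5,15,19): 5+15 > 19 → valid
(12,22,35): 12+22 ≤ 35 → not valid
(34,39,70): 34+39 > 70 → valid
(8,25,25): 8+25 > 25 → valid
(20,39,60): 20+39 ≤ 60 → not valid
4 of the 6 triples form a triangle.

4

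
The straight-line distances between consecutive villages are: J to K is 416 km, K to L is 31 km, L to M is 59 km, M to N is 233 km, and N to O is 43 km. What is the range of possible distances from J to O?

50 ≤ JO ≤ 782 km

The maximum is all hops collinear in one direction: 416 + 31 + 59 + 233 + 43 = 782.
The longest hop is 416; the others sum to 366. Folding the others back against it leaves at least 416 − 366 = 50.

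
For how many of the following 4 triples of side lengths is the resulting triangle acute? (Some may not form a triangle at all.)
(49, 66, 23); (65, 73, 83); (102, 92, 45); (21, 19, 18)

3

(49,66,23): 23²+49² = 2930 < 4356 = 66² → obtuse
(65,73,83): 65²+73² = 9554 > 6889 = 83² → acute
(102,92,45): 45²+92² = 10489 > 10404 = 102² → acute
(21,19,18): 18²+19² = 685 > 441 = 21² → acute
3 of the 4 are acute.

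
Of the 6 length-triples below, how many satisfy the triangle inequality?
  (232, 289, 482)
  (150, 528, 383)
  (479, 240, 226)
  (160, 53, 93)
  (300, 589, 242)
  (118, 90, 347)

2

(232,289,482): 232+289 > 482 → valid
(150,383,528): 150+383 > 528 → valid
(226,240,479): 226+240 ≤ 479 → not valid
(53,93,160): 53+93 ≤ 160 → not valid
(242,300,589): 242+300 ≤ 589 → not valid
(90,118,347): 90+118 ≤ 347 → not valid
2 of the 6 triples form a triangle.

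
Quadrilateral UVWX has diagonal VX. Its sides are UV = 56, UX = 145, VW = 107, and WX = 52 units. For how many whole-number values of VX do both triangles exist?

69

From triangle UVX: 89 < VX < 201.
From triangle WVX: 55 < VX < 159.
Intersection: 89 < VX < 159, so integers 90 through 158: 69 values.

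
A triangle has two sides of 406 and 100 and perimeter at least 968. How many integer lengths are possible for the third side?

44

Triangle inequality: 306 < x < 506. Perimeter ≥ 968 gives x ≥ 968 − 406 − 100 = 462.
So 462 ≤ x < 506; integers 462 through 505: 44 values.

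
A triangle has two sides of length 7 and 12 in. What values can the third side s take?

By the triangle inequality, s must be less than 7 + 12 = 19 and greater than |7 − 12| = 5.

5 < s < 19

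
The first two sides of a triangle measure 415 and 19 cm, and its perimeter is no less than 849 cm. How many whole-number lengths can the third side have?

19

Triangle inequality: 396 < x < 434. Perimeter ≥ 849 gives x ≥ 849 − 415 − 19 = 415.
So 415 ≤ x < 434; integers 415 through 433: 19 values.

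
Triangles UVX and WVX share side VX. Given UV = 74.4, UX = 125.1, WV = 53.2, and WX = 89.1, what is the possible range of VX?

From triangle UVX: |74.4 − 125.1| < VX < 74.4 + 125.1, i.e. 50.7 < VX < 199.5.
From triangle WVX: 35.9 < VX < 142.3.
Both must hold, so VX lies in the intersection.

50.7 < VX < 142.3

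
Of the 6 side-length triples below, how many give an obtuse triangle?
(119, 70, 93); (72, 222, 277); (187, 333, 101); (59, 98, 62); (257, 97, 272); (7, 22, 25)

4

(119,70,93): 70²+93² = 13549 < 14161 = 119² → obtuse
(72,222,277): 72²+222² = 54468 < 76729 = 277² → obtuse
(187,333,101): 101+187 ≤ 333, not a triangle
(59,98,62): 59²+62² = 7325 < 9604 = 98² → obtuse
(257,97,272): 97²+257² = 75458 > 73984 = 272² → acute
(7,22,25): 7²+22² = 533 < 625 = 25² → obtuse
4 of the 6 are obtuse.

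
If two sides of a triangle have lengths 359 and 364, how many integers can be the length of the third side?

717

The third side lies in the open interval (5, 723).
Integers from 6 to 722 inclusive: 722 − 6 + 1 = 717.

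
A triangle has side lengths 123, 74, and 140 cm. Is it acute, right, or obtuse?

acute

Compare the square of the longest side to the sum of squares of the other two: 74² + 123² = 20605 > 19600 = 140².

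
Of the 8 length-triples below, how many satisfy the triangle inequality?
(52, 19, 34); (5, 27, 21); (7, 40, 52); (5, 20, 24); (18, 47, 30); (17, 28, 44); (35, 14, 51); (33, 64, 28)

4

(19,34,52): 19+34 > 52 → valid
(5,21,27): 5+21 ≤ 27 → not valid
(7,40,52): 7+40 ≤ 52 → not valid
(5,20,24): 5+20 > 24 → valid
(18,30,47): 18+30 > 47 → valid
(17,28,44): 17+28 > 44 → valid
(14,35,51): 14+35 ≤ 51 → not valid
(28,33,64): 28+33 ≤ 64 → not valid
4 of the 8 triples form a triangle.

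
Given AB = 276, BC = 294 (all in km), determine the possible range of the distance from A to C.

By the triangle inequality, |276 − 294| ≤ AC ≤ 276 + 294.

18 ≤ AC ≤ 570 km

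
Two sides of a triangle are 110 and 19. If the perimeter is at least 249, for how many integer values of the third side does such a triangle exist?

Triangle inequality: 91 < x < 129. Perimeter ≥ 249 gives x ≥ 249 − 110 − 19 = 120.
So 120 ≤ x < 129; integers 120 through 128: 9 values.

9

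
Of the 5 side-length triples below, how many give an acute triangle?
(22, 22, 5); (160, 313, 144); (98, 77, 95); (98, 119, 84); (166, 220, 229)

(22,22,5): 5²+22² = 509 > 484 = 22² → acute
(160,313,144): 144+160 ≤ 313, not a triangle
(98,77,95): 77²+95² = 14954 > 9604 = 98² → acute
(98,119,84): 84²+98² = 16660 > 14161 = 119² → acute
(166,220,229): 166²+220² = 75956 > 52441 = 229² → acute
4 of the 5 are acute.

4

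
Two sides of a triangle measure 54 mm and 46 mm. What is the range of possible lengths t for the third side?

By the triangle inequality, t must be less than 54 + 46 = 100 and greater than |54 − 46| = 8.

8 < t < 100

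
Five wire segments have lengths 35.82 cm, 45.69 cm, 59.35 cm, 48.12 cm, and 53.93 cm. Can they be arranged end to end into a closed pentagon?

Yes

A pentagon exists iff every side is shorter than the sum of the others — equivalently, the longest side is less than the sum of the rest.
Longest side 59.35 < 183.56 (sum of the remaining 4), so yes.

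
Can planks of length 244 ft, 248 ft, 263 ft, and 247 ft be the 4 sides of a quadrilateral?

A quadrilateral exists iff every side is shorter than the sum of the others — equivalently, the longest side is less than the sum of the rest.
Longest side 263 < 739 (sum of the remaining 3), so yes.

Yes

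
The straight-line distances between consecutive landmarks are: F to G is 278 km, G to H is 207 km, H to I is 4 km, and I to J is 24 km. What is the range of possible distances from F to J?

The maximum is all hops collinear in one direction: 278 + 207 + 4 + 24 = 513.
The longest hop is 278; the others sum to 235. Folding the others back against it leaves at least 278 − 235 = 43.

43 ≤ FJ ≤ 513 km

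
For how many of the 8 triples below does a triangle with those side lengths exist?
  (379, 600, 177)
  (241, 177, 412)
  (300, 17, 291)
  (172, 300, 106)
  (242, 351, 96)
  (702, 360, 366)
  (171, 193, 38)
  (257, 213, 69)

5

(177,379,600): 177+379 ≤ 600 → not valid
(177,241,412): 177+241 > 412 → valid
(17,291,300): 17+291 > 300 → valid
(106,172,300): 106+172 ≤ 300 → not valid
(96,242,351): 96+242 ≤ 351 → not valid
(360,366,702): 360+366 > 702 → valid
(38,171,193): 38+171 > 193 → valid
(69,213,257): 69+213 > 257 → valid
5 of the 8 triples form a triangle.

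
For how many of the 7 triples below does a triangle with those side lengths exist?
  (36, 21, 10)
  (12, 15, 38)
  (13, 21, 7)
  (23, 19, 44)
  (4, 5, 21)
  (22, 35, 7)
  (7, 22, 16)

(10,21,36): 10+21 ≤ 36 → not valid
(12,15,38): 12+15 ≤ 38 → not valid
(7,13,21): 7+13 ≤ 21 → not valid
(19,23,44): 19+23 ≤ 44 → not valid
(4,5,21): 4+5 ≤ 21 → not valid
(7,22,35): 7+22 ≤ 35 → not valid
(7,16,22): 7+16 > 22 → valid
1 of the 7 triples forms a triangle.

1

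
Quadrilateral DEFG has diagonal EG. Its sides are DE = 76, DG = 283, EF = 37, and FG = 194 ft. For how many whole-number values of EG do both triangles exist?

23

From triangle DEG: 207 < EG < 359.
From triangle FEG: 157 < EG < 231.
Intersection: 207 < EG < 231, so integers 208 through 230: 23 values.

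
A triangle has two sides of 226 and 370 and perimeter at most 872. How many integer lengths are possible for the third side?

132

Triangle inequality: 144 < x < 596. Perimeter ≤ 872 gives x ≤ 872 − 226 − 370 = 276.
So 144 < x ≤ 276; integers 145 through 276: 132 values.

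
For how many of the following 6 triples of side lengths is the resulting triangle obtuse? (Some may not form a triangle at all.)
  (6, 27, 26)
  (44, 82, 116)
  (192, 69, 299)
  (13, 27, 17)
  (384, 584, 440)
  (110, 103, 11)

(6,27,26): 6²+26² = 712 < 729 = 27² → obtuse
(44,82,116): 44²+82² = 8660 < 13456 = 116² → obtuse
(192,69,299): 69+192 ≤ 299, not a triangle
(13,27,17): 13²+17² = 458 < 729 = 27² → obtuse
(384,584,440): 384²+440² = 341056 = 584² → right
(110,103,11): 11²+103² = 10730 < 12100 = 110² → obtuse
4 of the 6 are obtuse.

4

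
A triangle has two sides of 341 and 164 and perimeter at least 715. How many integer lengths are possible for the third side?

Triangle inequality: 177 < x < 505. Perimeter ≥ 715 gives x ≥ 715 − 341 − 164 = 210.
So 210 ≤ x < 505; integers 210 through 504: 295 values.

295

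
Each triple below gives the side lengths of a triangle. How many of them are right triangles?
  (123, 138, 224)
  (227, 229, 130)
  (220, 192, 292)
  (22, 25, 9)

1

(123,138,224): 123²+138² = 34173 < 50176 = 224² → obtuse
(227,229,130): 130²+227² = 68429 > 52441 = 229² → acute
(220,192,292): 192²+220² = 85264 = 292² → right
(22,25,9): 9²+22² = 565 < 625 = 25² → obtuse
1 of the 4 is right.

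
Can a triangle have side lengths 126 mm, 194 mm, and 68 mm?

The two shorter sides sum to 194, exactly equal to the longest side 194.
That gives only a degenerate (flat) triangle — the inequality must be strict.

No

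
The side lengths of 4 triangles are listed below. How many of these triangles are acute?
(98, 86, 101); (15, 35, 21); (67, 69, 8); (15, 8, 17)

1

(98,86,101): 86²+98² = 17000 > 10201 = 101² → acute
(15,35,21): 15²+21² = 666 < 1225 = 35² → obtuse
(67,69,8): 8²+67² = 4553 < 4761 = 69² → obtuse
(15,8,17): 8²+15² = 289 = 17² → right
1 of the 4 is acute.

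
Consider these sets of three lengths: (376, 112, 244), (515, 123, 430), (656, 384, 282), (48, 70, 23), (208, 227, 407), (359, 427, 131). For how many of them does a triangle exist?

5

(112,244,376): 112+244 ≤ 376 → not valid
(123,430,515): 123+430 > 515 → valid
(282,384,656): 282+384 > 656 → valid
(23,48,70): 23+48 > 70 → valid
(208,227,407): 208+227 > 407 → valid
(131,359,427): 131+359 > 427 → valid
5 of the 6 triples form a triangle.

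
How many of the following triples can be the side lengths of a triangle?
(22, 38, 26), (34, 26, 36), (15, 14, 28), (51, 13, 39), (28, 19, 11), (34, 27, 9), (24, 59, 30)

(22,26,38): 22+26 > 38 → valid
(26,34,36): 26+34 > 36 → valid
(14,15,28): 14+15 > 28 → valid
(13,39,51): 13+39 > 51 → valid
(11,19,28): 11+19 > 28 → valid
(9,27,34): 9+27 > 34 → valid
(24,30,59): 24+30 ≤ 59 → not valid
6 of the 7 triples form a triangle.

6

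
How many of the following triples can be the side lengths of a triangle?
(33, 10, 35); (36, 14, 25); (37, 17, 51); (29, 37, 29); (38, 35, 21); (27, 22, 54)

5

(10,33,35): 10+33 > 35 → valid
(14,25,36): 14+25 > 36 → valid
(17,37,51): 17+37 > 51 → valid
(29,29,37): 29+29 > 37 → valid
(21,35,38): 21+35 > 38 → valid
(22,27,54): 22+27 ≤ 54 → not valid
5 of the 6 triples form a triangle.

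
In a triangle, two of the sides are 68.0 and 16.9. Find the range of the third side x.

By the triangle inequality, x must be less than 68.0 + 16.9 = 84.9 and greater than |68.0 − 16.9| = 51.1.

51.1 < x < 84.9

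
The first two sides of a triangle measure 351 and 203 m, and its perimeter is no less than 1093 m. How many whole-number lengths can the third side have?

Triangle inequality: 148 < x < 554. Perimeter ≥ 1093 gives x ≥ 1093 − 351 − 203 = 539.
So 539 ≤ x < 554; integers 539 through 553: 15 values.

15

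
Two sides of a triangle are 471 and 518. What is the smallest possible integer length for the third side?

48

The third side must be strictly greater than |471 − 518| = 47.
The smallest integer above 47 is 48.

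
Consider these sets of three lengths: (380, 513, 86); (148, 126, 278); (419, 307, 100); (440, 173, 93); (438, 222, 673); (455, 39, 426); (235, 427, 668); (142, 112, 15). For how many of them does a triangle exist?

1

(86,380,513): 86+380 ≤ 513 → not valid
(126,148,278): 126+148 ≤ 278 → not valid
(100,307,419): 100+307 ≤ 419 → not valid
(93,173,440): 93+173 ≤ 440 → not valid
(222,438,673): 222+438 ≤ 673 → not valid
(39,426,455): 39+426 > 455 → valid
(235,427,668): 235+427 ≤ 668 → not valid
(15,112,142): 15+112 ≤ 142 → not valid
1 of the 8 triples forms a triangle.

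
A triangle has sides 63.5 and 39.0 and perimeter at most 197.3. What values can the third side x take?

Triangle inequality alone gives 24.5 < x < 102.5.
The perimeter condition gives x ≤ 197.3 − 63.5 − 39.0 = 94.8.
Intersecting the two: 24.5 < x ≤ 94.8.

24.5 < x ≤ 94.8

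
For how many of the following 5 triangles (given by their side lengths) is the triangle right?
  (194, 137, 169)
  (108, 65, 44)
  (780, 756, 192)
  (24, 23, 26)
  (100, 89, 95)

1

(194,137,169): 137²+169² = 47330 > 37636 = 194² → acute
(108,65,44): 44²+65² = 6161 < 11664 = 108² → obtuse
(780,756,192): 192²+756² = 608400 = 780² → right
(24,23,26): 23²+24² = 1105 > 676 = 26² → acute
(100,89,95): 89²+95² = 16946 > 10000 = 100² → acute
1 of the 5 is right.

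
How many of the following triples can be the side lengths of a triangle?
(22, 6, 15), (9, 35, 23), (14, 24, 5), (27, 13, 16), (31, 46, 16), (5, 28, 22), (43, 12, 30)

2

(6,15,22): 6+15 ≤ 22 → not valid
(9,23,35): 9+23 ≤ 35 → not valid
(5,14,24): 5+14 ≤ 24 → not valid
(13,16,27): 13+16 > 27 → valid
(16,31,46): 16+31 > 46 → valid
(5,22,28): 5+22 ≤ 28 → not valid
(12,30,43): 12+30 ≤ 43 → not valid
2 of the 7 triples form a triangle.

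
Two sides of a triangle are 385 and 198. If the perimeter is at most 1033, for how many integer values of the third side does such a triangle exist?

Triangle inequality: 187 < x < 583. Perimeter ≤ 1033 gives x ≤ 1033 − 385 − 198 = 450.
So 187 < x ≤ 450; integers 188 through 450: 263 values.

263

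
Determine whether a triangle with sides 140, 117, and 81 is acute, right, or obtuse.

Compare the square of the longest side to the sum of squares of the other two: 81² + 117² = 20250 > 19600 = 140².

acute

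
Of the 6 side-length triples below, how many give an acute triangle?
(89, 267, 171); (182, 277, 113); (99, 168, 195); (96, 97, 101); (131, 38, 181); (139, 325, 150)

(89,267,171): 89+171 ≤ 267, not a triangle
(182,277,113): 113²+182² = 45893 < 76729 = 277² → obtuse
(99,168,195): 99²+168² = 38025 = 195² → right
(96,97,101): 96²+97² = 18625 > 10201 = 101² → acute
(131,38,181): 38+131 ≤ 181, not a triangle
(139,325,150): 139+150 ≤ 325, not a triangle
1 of the 6 is acute.

1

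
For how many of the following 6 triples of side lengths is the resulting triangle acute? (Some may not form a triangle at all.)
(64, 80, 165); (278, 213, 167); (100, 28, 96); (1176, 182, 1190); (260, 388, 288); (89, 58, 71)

(64,80,165): 64+80 ≤ 165, not a triangle
(278,213,167): 167²+213² = 73258 < 77284 = 278² → obtuse
(100,28,96): 28²+96² = 10000 = 100² → right
(1176,182,1190): 182²+1176² = 1416100 = 1190² → right
(260,388,288): 260²+288² = 150544 = 388² → right
(89,58,71): 58²+71² = 8405 > 7921 = 89² → acute
1 of the 6 is acute.

1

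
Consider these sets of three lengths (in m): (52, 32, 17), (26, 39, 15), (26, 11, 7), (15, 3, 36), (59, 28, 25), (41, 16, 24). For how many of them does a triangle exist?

1

(17,32,52): 17+32 ≤ 52 → not valid
(15,26,39): 15+26 > 39 → valid
(7,11,26): 7+11 ≤ 26 → not valid
(3,15,36): 3+15 ≤ 36 → not valid
(25,28,59): 25+28 ≤ 59 → not valid
(16,24,41): 16+24 ≤ 41 → not valid
1 of the 6 triples forms a triangle.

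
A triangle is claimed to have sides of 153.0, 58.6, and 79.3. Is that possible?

The longest side is 153.0, but the other two sum to only 137.9.
137.9 < 153.0, so the triangle inequality fails.

No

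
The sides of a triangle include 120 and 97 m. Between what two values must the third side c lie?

23 < c < 217 (m)

By the triangle inequality, c must be less than 120 + 97 = 217 and greater than |120 − 97| = 23.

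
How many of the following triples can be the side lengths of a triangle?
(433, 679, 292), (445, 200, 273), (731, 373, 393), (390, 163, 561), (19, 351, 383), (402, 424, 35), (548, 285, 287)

5

(292,433,679): 292+433 > 679 → valid
(200,273,445): 200+273 > 445 → valid
(373,393,731): 373+393 > 731 → valid
(163,390,561): 163+390 ≤ 561 → not valid
(19,351,383): 19+351 ≤ 383 → not valid
(35,402,424): 35+402 > 424 → valid
(285,287,548): 285+287 > 548 → valid
5 of the 7 triples form a triangle.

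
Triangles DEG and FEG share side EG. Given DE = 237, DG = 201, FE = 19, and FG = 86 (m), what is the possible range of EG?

From triangle DEG: |237 − 201| < EG < 237 + 201, i.e. 36 < EG < 438.
From triangle FEG: 67 < EG < 105.
Both must hold, so EG lies in the intersection.

67 < EG < 105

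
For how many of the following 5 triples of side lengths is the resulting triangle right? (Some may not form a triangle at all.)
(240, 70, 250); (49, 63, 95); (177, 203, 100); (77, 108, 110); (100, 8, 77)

(240,70,250): 70²+240² = 62500 = 250² → right
(49,63,95): 49²+63² = 6370 < 9025 = 95² → obtuse
(177,203,100): 100²+177² = 41329 > 41209 = 203² → acute
(77,108,110): 77²+108² = 17593 > 12100 = 110² → acute
(100,8,77): 8+77 ≤ 100, not a triangle
1 of the 5 is right.

1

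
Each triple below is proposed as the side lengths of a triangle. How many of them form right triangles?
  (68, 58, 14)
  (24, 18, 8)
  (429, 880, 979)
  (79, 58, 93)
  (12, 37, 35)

2

(68,58,14): 14²+58² = 3560 < 4624 = 68² → obtuse
(24,18,8): 8²+18² = 388 < 576 = 24² → obtuse
(429,880,979): 429²+880² = 958441 = 979² → right
(79,58,93): 58²+79² = 9605 > 8649 = 93² → acute
(12,37,35): 12²+35² = 1369 = 37² → right
2 of the 5 are right.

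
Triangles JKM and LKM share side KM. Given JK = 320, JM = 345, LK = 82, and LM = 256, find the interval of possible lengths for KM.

From triangle JKM: |320 − 345| < KM < 320 + 345, i.e. 25 < KM < 665.
From triangle LKM: 174 < KM < 338.
Both must hold, so KM lies in the intersection.

174 < KM < 338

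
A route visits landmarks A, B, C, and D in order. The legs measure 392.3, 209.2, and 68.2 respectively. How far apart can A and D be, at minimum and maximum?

The maximum is all hops collinear in one direction: 392.3 + 209.2 + 68.2 = 669.7.
The longest hop is 392.3; the others sum to 277.4. Folding the others back against it leaves at least 392.3 − 277.4 = 114.9.

114.9 ≤ AD ≤ 669.7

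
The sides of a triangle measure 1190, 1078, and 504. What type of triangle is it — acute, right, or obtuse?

right

Compare the square of the longest side to the sum of squares of the other two: 504² + 1078² = 1416100 = 1190².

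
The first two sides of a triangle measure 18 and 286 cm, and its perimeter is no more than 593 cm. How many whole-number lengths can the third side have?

21

Triangle inequality: 268 < x < 304. Perimeter ≤ 593 gives x ≤ 593 − 18 − 286 = 289.
So 268 < x ≤ 289; integers 269 through 289: 21 values.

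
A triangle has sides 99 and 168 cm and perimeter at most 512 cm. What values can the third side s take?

69 < s ≤ 245 cm

Triangle inequality alone gives 69 < s < 267.
The perimeter condition gives s ≤ 512 − 99 − 168 = 245.
Intersecting the two: 69 < s ≤ 245.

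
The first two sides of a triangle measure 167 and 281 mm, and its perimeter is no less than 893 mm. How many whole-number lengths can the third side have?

3

Triangle inequality: 114 < x < 448. Perimeter ≥ 893 gives x ≥ 893 − 167 − 281 = 445.
So 445 ≤ x < 448; integers 445 through 447: 3 values.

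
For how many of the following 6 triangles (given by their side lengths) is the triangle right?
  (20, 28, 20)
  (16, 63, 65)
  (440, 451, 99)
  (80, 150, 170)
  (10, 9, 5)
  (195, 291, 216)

4

(20,28,20): 20²+20² = 800 > 784 = 28² → acute
(16,63,65): 16²+63² = 4225 = 65² → right
(440,451,99): 99²+440² = 203401 = 451² → right
(80,150,170): 80²+150² = 28900 = 170² → right
(10,9,5): 5²+9² = 106 > 100 = 10² → acute
(195,291,216): 195²+216² = 84681 = 291² → right
4 of the 6 are right.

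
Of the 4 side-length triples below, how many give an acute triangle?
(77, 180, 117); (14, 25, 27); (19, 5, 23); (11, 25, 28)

(77,180,117): 77²+117² = 19618 < 32400 = 180² → obtuse
(14,25,27): 14²+25² = 821 > 729 = 27² → acute
(19,5,23): 5²+19² = 386 < 529 = 23² → obtuse
(11,25,28): 11²+25² = 746 < 784 = 28² → obtuse
1 of the 4 is acute.

1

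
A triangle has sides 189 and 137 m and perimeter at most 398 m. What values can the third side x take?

52 < x ≤ 72

Triangle inequality alone gives 52 < x < 326.
The perimeter condition gives x ≤ 398 − 189 − 137 = 72.
Intersecting the two: 52 < x ≤ 72.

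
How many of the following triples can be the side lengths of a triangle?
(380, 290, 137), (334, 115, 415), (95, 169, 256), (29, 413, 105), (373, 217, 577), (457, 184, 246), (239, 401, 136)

(137,290,380): 137+290 > 380 → valid
(115,334,415): 115+334 > 415 → valid
(95,169,256): 95+169 > 256 → valid
(29,105,413): 29+105 ≤ 413 → not valid
(217,373,577): 217+373 > 577 → valid
(184,246,457): 184+246 ≤ 457 → not valid
(136,239,401): 136+239 ≤ 401 → not valid
4 of the 7 triples form a triangle.

4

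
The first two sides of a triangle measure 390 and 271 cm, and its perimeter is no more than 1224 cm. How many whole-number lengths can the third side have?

444

Triangle inequality: 119 < x < 661. Perimeter ≤ 1224 gives x ≤ 1224 − 390 − 271 = 563.
So 119 < x ≤ 563; integers 120 through 563: 444 values.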